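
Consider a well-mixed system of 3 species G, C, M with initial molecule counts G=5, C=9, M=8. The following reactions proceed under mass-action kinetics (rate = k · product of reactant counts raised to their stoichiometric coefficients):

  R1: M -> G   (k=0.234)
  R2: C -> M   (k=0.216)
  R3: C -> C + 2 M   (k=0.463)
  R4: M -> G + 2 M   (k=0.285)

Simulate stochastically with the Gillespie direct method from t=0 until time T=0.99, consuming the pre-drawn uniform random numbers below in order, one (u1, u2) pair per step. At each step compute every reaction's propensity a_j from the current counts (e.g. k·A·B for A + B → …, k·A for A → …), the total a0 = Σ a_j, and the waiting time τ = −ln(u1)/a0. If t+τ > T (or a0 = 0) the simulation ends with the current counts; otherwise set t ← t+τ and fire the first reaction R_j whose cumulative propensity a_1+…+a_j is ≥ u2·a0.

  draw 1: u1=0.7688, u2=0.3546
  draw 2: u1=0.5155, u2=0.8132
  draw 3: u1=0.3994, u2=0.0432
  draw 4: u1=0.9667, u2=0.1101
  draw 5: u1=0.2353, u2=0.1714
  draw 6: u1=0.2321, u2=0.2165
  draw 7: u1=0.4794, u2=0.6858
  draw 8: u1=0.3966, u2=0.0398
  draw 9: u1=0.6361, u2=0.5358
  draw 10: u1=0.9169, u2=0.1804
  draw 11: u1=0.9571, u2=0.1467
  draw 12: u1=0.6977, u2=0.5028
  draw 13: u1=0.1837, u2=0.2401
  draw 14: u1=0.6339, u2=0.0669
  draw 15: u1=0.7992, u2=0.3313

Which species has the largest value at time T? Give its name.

Dominant species at T: G

t=0.000: G=5 C=9 M=8
Draw 1: a1=1.872, a2=1.944, a3=4.167, a4=2.280, a0=10.263; τ=−ln(0.7688)/10.263=0.026 → t=0.026; u2·a0=0.3546·10.263=3.639; a1=1.872 < 3.639 ≤ a1+a2=3.816 → R2 fires; G=5 C=8 M=9
Draw 2: a1=2.106, a2=1.728, a3=3.704, a4=2.565, a0=10.103; τ=−ln(0.5155)/10.103=0.066 → t=0.091; u2·a0=0.8132·10.103=8.216; a1+…+a3=7.538 < 8.216 ≤ a1+…+a4=10.103 → R4 fires; G=6 C=8 M=10
Draw 3: a1=2.340, a2=1.728, a3=3.704, a4=2.850, a0=10.622; τ=−ln(0.3994)/10.622=0.086 → t=0.178; u2·a0=0.0432·10.622=0.459 ≤ a1=2.340 → R1 fires; G=7 C=8 M=9
Draw 4: a1=2.106, a2=1.728, a3=3.704, a4=2.565, a0=10.103; τ=−ln(0.9667)/10.103=0.003 → t=0.181; u2·a0=0.1101·10.103=1.112 ≤ a1=2.106 → R1 fires; G=8 C=8 M=8
Draw 5: a1=1.872, a2=1.728, a3=3.704, a4=2.280, a0=9.584; τ=−ln(0.2353)/9.584=0.151 → t=0.332; u2·a0=0.1714·9.584=1.643 ≤ a1=1.872 → R1 fires; G=9 C=8 M=7
Draw 6: a1=1.638, a2=1.728, a3=3.704, a4=1.995, a0=9.065; τ=−ln(0.2321)/9.065=0.161 → t=0.493; u2·a0=0.2165·9.065=1.963; a1=1.638 < 1.963 ≤ a1+a2=3.366 → R2 fires; G=9 C=7 M=8
Draw 7: a1=1.872, a2=1.512, a3=3.241, a4=2.280, a0=8.905; τ=−ln(0.4794)/8.905=0.083 → t=0.576; u2·a0=0.6858·8.905=6.107; a1+a2=3.384 < 6.107 ≤ a1+…+a3=6.625 → R3 fires; G=9 C=7 M=10
Draw 8: a1=2.340, a2=1.512, a3=3.241, a4=2.850, a0=9.943; τ=−ln(0.3966)/9.943=0.093 → t=0.669; u2·a0=0.0398·9.943=0.396 ≤ a1=2.340 → R1 fires; G=10 C=7 M=9
Draw 9: a1=2.106, a2=1.512, a3=3.241, a4=2.565, a0=9.424; τ=−ln(0.6361)/9.424=0.048 → t=0.717; u2·a0=0.5358·9.424=5.049; a1+a2=3.618 < 5.049 ≤ a1+…+a3=6.859 → R3 fires; G=10 C=7 M=11
Draw 10: a1=2.574, a2=1.512, a3=3.241, a4=3.135, a0=10.462; τ=−ln(0.9169)/10.462=0.008 → t=0.725; u2·a0=0.1804·10.462=1.887 ≤ a1=2.574 → R1 fires; G=11 C=7 M=10
Draw 11: a1=2.340, a2=1.512, a3=3.241, a4=2.850, a0=9.943; τ=−ln(0.9571)/9.943=0.004 → t=0.729; u2·a0=0.1467·9.943=1.459 ≤ a1=2.340 → R1 fires; G=12 C=7 M=9
Draw 12: a1=2.106, a2=1.512, a3=3.241, a4=2.565, a0=9.424; τ=−ln(0.6977)/9.424=0.038 → t=0.768; u2·a0=0.5028·9.424=4.738; a1+a2=3.618 < 4.738 ≤ a1+…+a3=6.859 → R3 fires; G=12 C=7 M=11
Draw 13: a1=2.574, a2=1.512, a3=3.241, a4=3.135, a0=10.462; τ=−ln(0.1837)/10.462=0.162 → t=0.929; u2·a0=0.2401·10.462=2.512 ≤ a1=2.574 → R1 fires; G=13 C=7 M=10
Draw 14: a1=2.340, a2=1.512, a3=3.241, a4=2.850, a0=9.943; τ=−ln(0.6339)/9.943=0.046 → t=0.975; u2·a0=0.0669·9.943=0.665 ≤ a1=2.340 → R1 fires; G=14 C=7 M=9
Draw 15: a1=2.106, a2=1.512, a3=3.241, a4=2.565, a0=9.424; τ=−ln(0.7992)/9.424=0.024 → t=0.999 > T=0.99: stop.
At T=0.99: G=14 C=7 M=9; the largest is G.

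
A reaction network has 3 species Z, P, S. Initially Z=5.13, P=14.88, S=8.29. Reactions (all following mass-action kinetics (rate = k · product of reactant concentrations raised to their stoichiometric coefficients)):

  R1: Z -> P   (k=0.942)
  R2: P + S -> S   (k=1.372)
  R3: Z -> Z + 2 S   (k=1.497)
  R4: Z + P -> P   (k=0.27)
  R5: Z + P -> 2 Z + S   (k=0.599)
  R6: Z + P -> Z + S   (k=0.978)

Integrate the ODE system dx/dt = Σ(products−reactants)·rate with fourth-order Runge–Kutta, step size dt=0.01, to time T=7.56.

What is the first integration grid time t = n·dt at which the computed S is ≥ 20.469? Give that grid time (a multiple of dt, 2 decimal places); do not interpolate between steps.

Threshold first reached at t = 0.42

RK4 with dt=0.01: 756 steps to T=7.56. Trajectory (selected grid times):
t=0.00: Z=5.13 P=14.88 S=8.29
t=0.41: Z=4.34 P=0.12 S=20.36
t=0.42: Z=4.30 P=0.12 S=20.49
t=0.84: Z=2.94 P=0.07 S=25.22
t=1.68: Z=1.35 P=0.03 S=30.49
t=2.52: Z=0.61 P=0.01 S=32.87
t=3.36: Z=0.28 P=0.01 S=33.95
t=4.20: Z=0.13 P=0.00 S=34.43
t=5.04: Z=0.06 P=0.00 S=34.65
t=5.88: Z=0.03 P=0.00 S=34.75
t=6.72: Z=0.01 P=0.00 S=34.80
t=7.56: Z=0.01 P=0.00 S=34.82
S(0.41)=20.357 < 20.469 but S(0.42)=20.495 ≥ 20.469, so the first grid time is t=0.42.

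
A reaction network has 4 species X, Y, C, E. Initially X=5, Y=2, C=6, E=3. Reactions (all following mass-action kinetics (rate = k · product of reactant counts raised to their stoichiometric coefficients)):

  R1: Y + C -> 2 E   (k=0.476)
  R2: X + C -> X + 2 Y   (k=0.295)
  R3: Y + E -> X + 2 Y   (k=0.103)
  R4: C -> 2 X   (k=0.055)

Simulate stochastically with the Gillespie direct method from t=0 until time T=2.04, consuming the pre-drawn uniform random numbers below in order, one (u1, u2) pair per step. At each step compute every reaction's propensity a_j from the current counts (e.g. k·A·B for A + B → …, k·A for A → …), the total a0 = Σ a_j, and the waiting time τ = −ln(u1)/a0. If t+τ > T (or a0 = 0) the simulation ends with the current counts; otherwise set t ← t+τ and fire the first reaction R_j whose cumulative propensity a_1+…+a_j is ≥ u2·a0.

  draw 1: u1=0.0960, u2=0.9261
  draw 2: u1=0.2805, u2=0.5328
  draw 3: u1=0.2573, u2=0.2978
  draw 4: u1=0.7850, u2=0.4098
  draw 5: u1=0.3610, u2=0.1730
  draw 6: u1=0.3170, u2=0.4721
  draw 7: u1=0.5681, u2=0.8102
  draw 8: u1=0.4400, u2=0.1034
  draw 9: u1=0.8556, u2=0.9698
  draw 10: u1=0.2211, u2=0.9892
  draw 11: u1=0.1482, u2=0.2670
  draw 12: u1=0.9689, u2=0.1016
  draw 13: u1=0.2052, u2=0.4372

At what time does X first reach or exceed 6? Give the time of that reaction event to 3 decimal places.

t=0.000: X=5 Y=2 C=6 E=3
Draw 1: a1=5.712, a2=8.850, a3=0.618, a4=0.330, a0=15.510; τ=−ln(0.0960)/15.510=0.151 → t=0.151; u2·a0=0.9261·15.510=14.364; a1=5.712 < 14.364 ≤ a1+a2=14.562 → R2 fires; X=5 Y=4 C=5 E=3
Draw 2: a1=9.520, a2=7.375, a3=1.236, a4=0.275, a0=18.406; τ=−ln(0.2805)/18.406=0.069 → t=0.220; u2·a0=0.5328·18.406=9.807; a1=9.520 < 9.807 ≤ a1+a2=16.895 → R2 fires; X=5 Y=6 C=4 E=3
Draw 3: a1=11.424, a2=5.900, a3=1.854, a4=0.220, a0=19.398; τ=−ln(0.2573)/19.398=0.070 → t=0.290; u2·a0=0.2978·19.398=5.777 ≤ a1=11.424 → R1 fires; X=5 Y=5 C=3 E=5
Draw 4: a1=7.140, a2=4.425, a3=2.575, a4=0.165, a0=14.305; τ=−ln(0.7850)/14.305=0.017 → t=0.307; u2·a0=0.4098·14.305=5.862 ≤ a1=7.140 → R1 fires; X=5 Y=4 C=2 E=7
Draw 5: a1=3.808, a2=2.950, a3=2.884, a4=0.110, a0=9.752; τ=−ln(0.3610)/9.752=0.104 → t=0.412; u2·a0=0.1730·9.752=1.687 ≤ a1=3.808 → R1 fires; X=5 Y=3 C=1 E=9
Draw 6: a1=1.428, a2=1.475, a3=2.781, a4=0.055, a0=5.739; τ=−ln(0.3170)/5.739=0.200 → t=0.612; u2·a0=0.4721·5.739=2.709; a1=1.428 < 2.709 ≤ a1+a2=2.903 → R2 fires; X=5 Y=5 C=0 E=9
Draw 7: a1=0.000, a2=0.000, a3=4.635, a4=0.000, a0=4.635; τ=−ln(0.5681)/4.635=0.122 → t=0.734; u2·a0=0.8102·4.635=3.755; a1+a2=0.000 < 3.755 ≤ a1+…+a3=4.635 → R3 fires; X=6 Y=6 C=0 E=8
Draw 8: a1=0.000, a2=0.000, a3=4.944, a4=0.000, a0=4.944; τ=−ln(0.4400)/4.944=0.166 → t=0.900; u2·a0=0.1034·4.944=0.511; a1+a2=0.000 < 0.511 ≤ a1+…+a3=4.944 → R3 fires; X=7 Y=7 C=0 E=7
Draw 9: a1=0.000, a2=0.000, a3=5.047, a4=0.000, a0=5.047; τ=−ln(0.8556)/5.047=0.031 → t=0.931; u2·a0=0.9698·5.047=4.895; a1+a2=0.000 < 4.895 ≤ a1+…+a3=5.047 → R3 fires; X=8 Y=8 C=0 E=6
Draw 10: a1=0.000, a2=0.000, a3=4.944, a4=0.000, a0=4.944; τ=−ln(0.2211)/4.944=0.305 → t=1.236; u2·a0=0.9892·4.944=4.891; a1+a2=0.000 < 4.891 ≤ a1+…+a3=4.944 → R3 fires; X=9 Y=9 C=0 E=5
Draw 11: a1=0.000, a2=0.000, a3=4.635, a4=0.000, a0=4.635; τ=−ln(0.1482)/4.635=0.412 → t=1.648; u2·a0=0.2670·4.635=1.238; a1+a2=0.000 < 1.238 ≤ a1+…+a3=4.635 → R3 fires; X=10 Y=10 C=0 E=4
Draw 12: a1=0.000, a2=0.000, a3=4.120, a4=0.000, a0=4.120; τ=−ln(0.9689)/4.120=0.008 → t=1.655; u2·a0=0.1016·4.120=0.419; a1+a2=0.000 < 0.419 ≤ a1+…+a3=4.120 → R3 fires; X=11 Y=11 C=0 E=3
Draw 13: a1=0.000, a2=0.000, a3=3.399, a4=0.000, a0=3.399; τ=−ln(0.2052)/3.399=0.466 → t=2.121 > T=2.04: stop.
X first becomes ≥ 6 when it reaches 6 at the event at t=0.734.

Threshold first reached at t = 0.734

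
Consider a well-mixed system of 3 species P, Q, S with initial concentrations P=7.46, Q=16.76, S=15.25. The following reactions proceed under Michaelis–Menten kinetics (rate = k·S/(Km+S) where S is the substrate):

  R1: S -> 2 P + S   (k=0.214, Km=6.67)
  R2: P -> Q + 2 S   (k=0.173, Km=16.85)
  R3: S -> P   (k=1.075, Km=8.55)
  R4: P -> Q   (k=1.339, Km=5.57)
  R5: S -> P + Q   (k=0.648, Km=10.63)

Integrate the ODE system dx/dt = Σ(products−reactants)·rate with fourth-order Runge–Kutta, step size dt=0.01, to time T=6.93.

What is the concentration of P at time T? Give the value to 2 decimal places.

RK4 with dt=0.01: 693 steps to T=6.93. Trajectory (selected grid times):
t=0.00: P=7.46 Q=16.76 S=15.25
t=0.77: P=7.87 Q=17.69 S=14.52
t=1.54: P=8.24 Q=18.63 S=13.80
t=2.31: P=8.58 Q=19.57 S=13.11
t=3.08: P=8.89 Q=20.52 S=12.43
t=3.85: P=9.17 Q=21.47 S=11.77
t=4.62: P=9.42 Q=22.42 S=11.13
t=5.39: P=9.63 Q=23.37 S=10.52
t=6.16: P=9.82 Q=24.32 S=9.92
t=6.93: P=9.99 Q=25.26 S=9.34
Read off P at T=6.93: 9.99

P at T = 9.99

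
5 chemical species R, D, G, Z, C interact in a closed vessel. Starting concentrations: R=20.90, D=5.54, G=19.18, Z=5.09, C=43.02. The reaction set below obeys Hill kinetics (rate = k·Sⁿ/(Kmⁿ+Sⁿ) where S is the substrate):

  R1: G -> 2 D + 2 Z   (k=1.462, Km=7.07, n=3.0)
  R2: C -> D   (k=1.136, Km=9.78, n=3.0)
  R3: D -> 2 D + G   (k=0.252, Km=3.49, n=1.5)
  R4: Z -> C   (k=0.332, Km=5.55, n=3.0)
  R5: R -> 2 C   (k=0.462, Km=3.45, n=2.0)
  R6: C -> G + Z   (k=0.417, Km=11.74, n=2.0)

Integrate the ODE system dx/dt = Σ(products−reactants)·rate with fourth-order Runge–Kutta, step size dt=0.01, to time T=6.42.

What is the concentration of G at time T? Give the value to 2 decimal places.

G at T = 14.41

RK4 with dt=0.01: 642 steps to T=6.42. Trajectory (selected grid times):
t=0.00: R=20.90 D=5.54 G=19.18 Z=5.09 C=43.02
t=0.71: R=20.58 D=8.44 G=18.60 Z=7.20 C=42.72
t=1.43: R=20.26 D=11.39 G=18.03 Z=9.29 C=42.46
t=2.14: R=19.94 D=14.30 G=17.49 Z=11.31 C=42.23
t=2.85: R=19.62 D=17.20 G=16.96 Z=13.32 C=42.01
t=3.57: R=19.30 D=20.13 G=16.42 Z=15.32 C=41.80
t=4.28: R=18.98 D=23.01 G=15.91 Z=17.29 C=41.59
t=4.99: R=18.66 D=25.87 G=15.40 Z=19.23 C=41.38
t=5.71: R=18.34 D=28.77 G=14.90 Z=21.19 C=41.17
t=6.42: R=18.02 D=31.60 G=14.41 Z=23.10 C=40.97
Read off G at T=6.42: 14.41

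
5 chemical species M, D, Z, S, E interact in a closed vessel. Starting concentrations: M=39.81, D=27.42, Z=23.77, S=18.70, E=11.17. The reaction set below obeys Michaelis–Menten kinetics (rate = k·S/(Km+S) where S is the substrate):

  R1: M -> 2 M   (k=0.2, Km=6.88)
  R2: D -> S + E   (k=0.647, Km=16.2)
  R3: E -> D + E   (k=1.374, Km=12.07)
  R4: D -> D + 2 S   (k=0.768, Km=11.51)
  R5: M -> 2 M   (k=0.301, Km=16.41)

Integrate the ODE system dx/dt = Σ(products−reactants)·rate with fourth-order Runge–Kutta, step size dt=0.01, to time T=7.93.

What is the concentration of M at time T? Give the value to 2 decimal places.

M at T = 42.88

RK4 with dt=0.01: 793 steps to T=7.93. Trajectory (selected grid times):
t=0.00: M=39.81 D=27.42 Z=23.77 S=18.70 E=11.17
t=0.88: M=40.15 D=27.65 Z=23.77 S=20.01 E=11.53
t=1.76: M=40.49 D=27.88 Z=23.77 S=21.33 E=11.89
t=2.64: M=40.83 D=28.13 Z=23.77 S=22.65 E=12.25
t=3.52: M=41.17 D=28.38 Z=23.77 S=23.97 E=12.61
t=4.41: M=41.51 D=28.64 Z=23.77 S=25.31 E=12.98
t=5.29: M=41.85 D=28.91 Z=23.77 S=26.64 E=13.34
t=6.17: M=42.19 D=29.18 Z=23.77 S=27.97 E=13.71
t=7.05: M=42.54 D=29.46 Z=23.77 S=29.31 E=14.07
t=7.93: M=42.88 D=29.75 Z=23.77 S=30.65 E=14.44
Read off M at T=7.93: 42.88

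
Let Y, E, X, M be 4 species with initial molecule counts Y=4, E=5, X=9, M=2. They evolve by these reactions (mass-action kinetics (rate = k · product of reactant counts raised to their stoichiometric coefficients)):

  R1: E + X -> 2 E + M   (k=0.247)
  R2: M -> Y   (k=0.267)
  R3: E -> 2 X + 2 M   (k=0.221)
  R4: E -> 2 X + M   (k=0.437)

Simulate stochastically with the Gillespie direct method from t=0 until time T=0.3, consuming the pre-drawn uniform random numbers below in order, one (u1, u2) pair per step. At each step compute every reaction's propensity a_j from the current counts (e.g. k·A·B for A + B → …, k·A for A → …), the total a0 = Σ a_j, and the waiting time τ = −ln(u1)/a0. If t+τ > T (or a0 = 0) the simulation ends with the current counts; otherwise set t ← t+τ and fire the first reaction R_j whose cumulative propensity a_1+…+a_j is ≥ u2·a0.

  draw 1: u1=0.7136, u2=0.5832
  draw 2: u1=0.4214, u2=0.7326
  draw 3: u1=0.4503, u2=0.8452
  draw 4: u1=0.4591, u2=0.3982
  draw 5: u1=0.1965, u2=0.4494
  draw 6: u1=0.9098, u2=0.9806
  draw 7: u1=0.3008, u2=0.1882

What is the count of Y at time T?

Y at T = 5

t=0.000: Y=4 E=5 X=9 M=2
Draw 1: a1=11.115, a2=0.534, a3=1.105, a4=2.185, a0=14.939; τ=−ln(0.7136)/14.939=0.023 → t=0.023; u2·a0=0.5832·14.939=8.712 ≤ a1=11.115 → R1 fires; Y=4 E=6 X=8 M=3
Draw 2: a1=11.856, a2=0.801, a3=1.326, a4=2.622, a0=16.605; τ=−ln(0.4214)/16.605=0.052 → t=0.075; u2·a0=0.7326·16.605=12.165; a1=11.856 < 12.165 ≤ a1+a2=12.657 → R2 fires; Y=5 E=6 X=8 M=2
Draw 3: a1=11.856, a2=0.534, a3=1.326, a4=2.622, a0=16.338; τ=−ln(0.4503)/16.338=0.049 → t=0.123; u2·a0=0.8452·16.338=13.809; a1+…+a3=13.716 < 13.809 ≤ a1+…+a4=16.338 → R4 fires; Y=5 E=5 X=10 M=3
Draw 4: a1=12.350, a2=0.801, a3=1.105, a4=2.185, a0=16.441; τ=−ln(0.4591)/16.441=0.047 → t=0.171; u2·a0=0.3982·16.441=6.547 ≤ a1=12.350 → R1 fires; Y=5 E=6 X=9 M=4
Draw 5: a1=13.338, a2=1.068, a3=1.326, a4=2.622, a0=18.354; τ=−ln(0.1965)/18.354=0.089 → t=0.259; u2·a0=0.4494·18.354=8.248 ≤ a1=13.338 → R1 fires; Y=5 E=7 X=8 M=5
Draw 6: a1=13.832, a2=1.335, a3=1.547, a4=3.059, a0=19.773; τ=−ln(0.9098)/19.773=0.005 → t=0.264; u2·a0=0.9806·19.773=19.389; a1+…+a3=16.714 < 19.389 ≤ a1+…+a4=19.773 → R4 fires; Y=5 E=6 X=10 M=6
Draw 7: a1=14.820, a2=1.602, a3=1.326, a4=2.622, a0=20.370; τ=−ln(0.3008)/20.370=0.059 → t=0.323 > T=0.3: stop.
Read off Y at T=0.3: 5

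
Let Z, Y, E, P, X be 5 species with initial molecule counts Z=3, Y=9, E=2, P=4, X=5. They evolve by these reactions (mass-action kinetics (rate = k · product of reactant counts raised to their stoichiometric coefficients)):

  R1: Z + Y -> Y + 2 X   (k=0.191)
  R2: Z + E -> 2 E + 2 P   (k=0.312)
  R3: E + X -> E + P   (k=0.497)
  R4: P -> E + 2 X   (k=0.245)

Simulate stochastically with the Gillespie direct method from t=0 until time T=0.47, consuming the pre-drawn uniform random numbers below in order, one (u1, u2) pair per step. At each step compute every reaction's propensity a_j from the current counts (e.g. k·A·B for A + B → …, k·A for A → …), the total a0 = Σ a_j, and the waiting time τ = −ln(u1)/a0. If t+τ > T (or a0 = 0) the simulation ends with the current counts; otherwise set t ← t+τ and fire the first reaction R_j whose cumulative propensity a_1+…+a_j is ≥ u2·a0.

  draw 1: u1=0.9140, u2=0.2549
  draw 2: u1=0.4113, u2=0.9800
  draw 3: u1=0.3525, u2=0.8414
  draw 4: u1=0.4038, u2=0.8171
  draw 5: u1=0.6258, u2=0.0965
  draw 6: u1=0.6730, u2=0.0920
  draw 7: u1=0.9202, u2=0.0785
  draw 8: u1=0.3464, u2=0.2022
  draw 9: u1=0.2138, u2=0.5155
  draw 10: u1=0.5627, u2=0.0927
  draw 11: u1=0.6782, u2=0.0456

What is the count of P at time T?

t=0.000: Z=3 Y=9 E=2 P=4 X=5
Draw 1: a1=5.157, a2=1.872, a3=4.970, a4=0.980, a0=12.979; τ=−ln(0.9140)/12.979=0.007 → t=0.007; u2·a0=0.2549·12.979=3.308 ≤ a1=5.157 → R1 fires; Z=2 Y=9 E=2 P=4 X=7
Draw 2: a1=3.438, a2=1.248, a3=6.958, a4=0.980, a0=12.624; τ=−ln(0.4113)/12.624=0.070 → t=0.077; u2·a0=0.9800·12.624=12.372; a1+…+a3=11.644 < 12.372 ≤ a1+…+a4=12.624 → R4 fires; Z=2 Y=9 E=3 P=3 X=9
Draw 3: a1=3.438, a2=1.872, a3=13.419, a4=0.735, a0=19.464; τ=−ln(0.3525)/19.464=0.054 → t=0.131; u2·a0=0.8414·19.464=16.377; a1+a2=5.310 < 16.377 ≤ a1+…+a3=18.729 → R3 fires; Z=2 Y=9 E=3 P=4 X=8
Draw 4: a1=3.438, a2=1.872, a3=11.928, a4=0.980, a0=18.218; τ=−ln(0.4038)/18.218=0.050 → t=0.181; u2·a0=0.8171·18.218=14.886; a1+a2=5.310 < 14.886 ≤ a1+…+a3=17.238 → R3 fires; Z=2 Y=9 E=3 P=5 X=7
Draw 5: a1=3.438, a2=1.872, a3=10.437, a4=1.225, a0=16.972; τ=−ln(0.6258)/16.972=0.028 → t=0.208; u2·a0=0.0965·16.972=1.638 ≤ a1=3.438 → R1 fires; Z=1 Y=9 E=3 P=5 X=9
Draw 6: a1=1.719, a2=0.936, a3=13.419, a4=1.225, a0=17.299; τ=−ln(0.6730)/17.299=0.023 → t=0.231; u2·a0=0.0920·17.299=1.592 ≤ a1=1.719 → R1 fires; Z=0 Y=9 E=3 P=5 X=11
Draw 7: a1=0.000, a2=0.000, a3=16.401, a4=1.225, a0=17.626; τ=−ln(0.9202)/17.626=0.005 → t=0.236; u2·a0=0.0785·17.626=1.384; a1+a2=0.000 < 1.384 ≤ a1+…+a3=16.401 → R3 fires; Z=0 Y=9 E=3 P=6 X=10
Draw 8: a1=0.000, a2=0.000, a3=14.910, a4=1.470, a0=16.380; τ=−ln(0.3464)/16.380=0.065 → t=0.301; u2·a0=0.2022·16.380=3.312; a1+a2=0.000 < 3.312 ≤ a1+…+a3=14.910 → R3 fires; Z=0 Y=9 E=3 P=7 X=9
Draw 9: a1=0.000, a2=0.000, a3=13.419, a4=1.715, a0=15.134; τ=−ln(0.2138)/15.134=0.102 → t=0.403; u2·a0=0.5155·15.134=7.802; a1+a2=0.000 < 7.802 ≤ a1+…+a3=13.419 → R3 fires; Z=0 Y=9 E=3 P=8 X=8
Draw 10: a1=0.000, a2=0.000, a3=11.928, a4=1.960, a0=13.888; τ=−ln(0.5627)/13.888=0.041 → t=0.444; u2·a0=0.0927·13.888=1.287; a1+a2=0.000 < 1.287 ≤ a1+…+a3=11.928 → R3 fires; Z=0 Y=9 E=3 P=9 X=7
Draw 11: a1=0.000, a2=0.000, a3=10.437, a4=2.205, a0=12.642; τ=−ln(0.6782)/12.642=0.031 → t=0.475 > T=0.47: stop.
Read off P at T=0.47: 9

P at T = 9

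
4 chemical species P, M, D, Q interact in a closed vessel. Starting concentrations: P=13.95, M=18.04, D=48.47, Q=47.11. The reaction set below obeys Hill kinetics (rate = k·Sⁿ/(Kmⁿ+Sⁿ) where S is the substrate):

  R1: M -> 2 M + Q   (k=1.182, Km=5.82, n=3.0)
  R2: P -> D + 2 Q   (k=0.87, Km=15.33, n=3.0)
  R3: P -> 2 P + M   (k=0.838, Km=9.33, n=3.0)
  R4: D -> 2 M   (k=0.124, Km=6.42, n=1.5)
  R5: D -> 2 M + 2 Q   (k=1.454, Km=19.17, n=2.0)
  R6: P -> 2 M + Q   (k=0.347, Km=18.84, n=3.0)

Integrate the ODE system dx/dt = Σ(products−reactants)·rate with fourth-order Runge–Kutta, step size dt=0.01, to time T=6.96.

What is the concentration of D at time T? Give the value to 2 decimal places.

RK4 with dt=0.01: 696 steps to T=6.96. Trajectory (selected grid times):
t=0.00: P=13.95 M=18.04 D=48.47 Q=47.11
t=0.77: P=14.08 M=21.70 D=47.70 Q=50.59
t=1.55: P=14.21 M=25.41 D=46.94 Q=54.12
t=2.32: P=14.33 M=29.07 D=46.19 Q=57.62
t=3.09: P=14.45 M=32.73 D=45.45 Q=61.12
t=3.87: P=14.57 M=36.44 D=44.71 Q=64.66
t=4.64: P=14.69 M=40.10 D=43.98 Q=68.16
t=5.41: P=14.80 M=43.75 D=43.27 Q=71.67
t=6.19: P=14.91 M=47.45 D=42.56 Q=75.21
t=6.96: P=15.02 M=51.09 D=41.86 Q=78.71
Read off D at T=6.96: 41.86

D at T = 41.86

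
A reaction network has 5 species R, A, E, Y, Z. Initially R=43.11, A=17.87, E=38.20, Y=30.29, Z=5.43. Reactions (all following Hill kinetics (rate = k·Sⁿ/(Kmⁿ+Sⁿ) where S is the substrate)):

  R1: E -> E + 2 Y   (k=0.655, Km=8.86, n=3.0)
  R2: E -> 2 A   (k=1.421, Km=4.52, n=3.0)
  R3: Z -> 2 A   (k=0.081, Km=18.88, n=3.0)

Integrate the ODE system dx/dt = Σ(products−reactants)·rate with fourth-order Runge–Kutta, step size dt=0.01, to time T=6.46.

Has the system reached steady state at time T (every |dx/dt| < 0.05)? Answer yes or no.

RK4 with dt=0.01: 646 steps to T=6.46. Trajectory (selected grid times):
t=0.00: R=43.11 A=17.87 E=38.20 Y=30.29 Z=5.43
t=0.72: R=43.11 A=19.92 E=37.18 Y=31.22 Z=5.43
t=1.44: R=43.11 A=21.96 E=36.16 Y=32.15 Z=5.43
t=2.15: R=43.11 A=23.98 E=35.15 Y=33.07 Z=5.43
t=2.87: R=43.11 A=26.02 E=34.13 Y=33.99 Z=5.42
t=3.59: R=43.11 A=28.07 E=33.11 Y=34.92 Z=5.42
t=4.31: R=43.11 A=30.11 E=32.09 Y=35.85 Z=5.42
t=5.02: R=43.11 A=32.12 E=31.08 Y=36.76 Z=5.42
t=5.74: R=43.11 A=34.17 E=30.06 Y=37.68 Z=5.42
t=6.46: R=43.11 A=36.21 E=29.04 Y=38.59 Z=5.42
Rates at T: R1=0.6369, R2=1.4157, R3=0.0019
dx/dt at T (Σ net stoichiometry × rate): R=+0.0000, A=+2.8351, E=-1.4157, Y=+1.2738, Z=-0.0019
Largest |dx/dt| is |+2.8351| (A) ≥ 0.05 → not steady.

Steady state at T: no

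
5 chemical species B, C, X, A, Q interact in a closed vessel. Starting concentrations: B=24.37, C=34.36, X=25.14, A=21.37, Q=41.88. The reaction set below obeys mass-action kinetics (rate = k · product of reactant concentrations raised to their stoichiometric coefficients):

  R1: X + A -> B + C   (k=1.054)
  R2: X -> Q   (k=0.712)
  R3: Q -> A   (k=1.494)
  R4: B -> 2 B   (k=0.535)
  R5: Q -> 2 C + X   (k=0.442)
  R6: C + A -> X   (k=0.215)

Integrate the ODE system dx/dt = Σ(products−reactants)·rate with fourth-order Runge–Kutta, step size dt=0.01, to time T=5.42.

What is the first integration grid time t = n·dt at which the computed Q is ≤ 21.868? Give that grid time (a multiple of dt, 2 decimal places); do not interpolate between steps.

RK4 with dt=0.01: 542 steps to T=5.42. Trajectory (selected grid times):
t=0.00: B=24.37 C=34.36 X=25.14 A=21.37 Q=41.88
t=0.41: B=60.51 C=57.57 X=14.09 A=1.28 Q=22.02
t=0.42: B=61.02 C=57.80 X=14.06 A=1.26 Q=21.70
t=0.60: B=70.23 C=61.18 X=13.47 A=0.97 Q=16.80
t=1.20: B=103.38 C=67.25 X=11.50 A=0.49 Q=8.37
t=1.81: B=146.45 C=69.92 X=9.56 A=0.32 Q=5.20
t=2.41: B=203.70 C=71.28 X=7.98 A=0.24 Q=3.80
t=3.01: B=282.02 C=72.06 X=6.75 A=0.20 Q=3.01
t=3.61: B=389.65 C=72.51 X=5.81 A=0.17 Q=2.50
t=4.22: B=540.69 C=72.77 X=5.06 A=0.15 Q=2.13
t=4.82: B=745.86 C=72.90 X=4.48 A=0.14 Q=1.86
t=5.42: B=1028.59 C=72.95 X=4.01 A=0.12 Q=1.64
Q(0.41)=22.022 > 21.868 but Q(0.42)=21.699 ≤ 21.868, so the first grid time is t=0.42.

Threshold first reached at t = 0.42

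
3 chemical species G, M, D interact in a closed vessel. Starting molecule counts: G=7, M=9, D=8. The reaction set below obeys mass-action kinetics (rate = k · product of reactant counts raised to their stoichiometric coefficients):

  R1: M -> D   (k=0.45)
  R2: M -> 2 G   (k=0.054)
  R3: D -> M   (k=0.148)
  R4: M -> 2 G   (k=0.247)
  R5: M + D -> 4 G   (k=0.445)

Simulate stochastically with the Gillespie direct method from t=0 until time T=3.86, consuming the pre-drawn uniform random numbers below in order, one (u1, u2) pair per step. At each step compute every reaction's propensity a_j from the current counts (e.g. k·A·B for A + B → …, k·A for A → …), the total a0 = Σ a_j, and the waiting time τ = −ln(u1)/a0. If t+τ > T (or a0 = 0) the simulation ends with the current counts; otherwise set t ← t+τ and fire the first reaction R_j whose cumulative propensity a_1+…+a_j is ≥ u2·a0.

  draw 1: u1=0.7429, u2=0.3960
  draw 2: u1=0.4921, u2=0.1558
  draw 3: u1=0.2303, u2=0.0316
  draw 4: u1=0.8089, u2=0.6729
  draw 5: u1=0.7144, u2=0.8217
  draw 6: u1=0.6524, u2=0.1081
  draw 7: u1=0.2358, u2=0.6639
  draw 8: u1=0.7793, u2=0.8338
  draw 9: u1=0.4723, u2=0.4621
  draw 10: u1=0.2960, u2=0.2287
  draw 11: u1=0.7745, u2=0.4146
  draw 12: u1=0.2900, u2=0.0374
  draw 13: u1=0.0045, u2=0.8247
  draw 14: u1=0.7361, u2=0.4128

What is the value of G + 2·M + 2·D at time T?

Value at T = 41

Check how each reaction changes W = G + 2·M + 2·D (weight of products minus weight of reactants):
R1: M -> D: (2·1) − (2·1) = 2 − 2 = 0
R2: M -> 2 G: (1·2) − (2·1) = 2 − 2 = 0
R3: D -> M: (2·1) − (2·1) = 2 − 2 = 0
R4: M -> 2 G: (1·2) − (2·1) = 2 − 2 = 0
R5: M + D -> 4 G: (1·4) − (2·1 + 2·1) = 4 − 4 = 0
Every reaction leaves W unchanged, so W is conserved and no simulation is needed: W(T) = W(0) = 7 + 2·9 + 2·8 = 41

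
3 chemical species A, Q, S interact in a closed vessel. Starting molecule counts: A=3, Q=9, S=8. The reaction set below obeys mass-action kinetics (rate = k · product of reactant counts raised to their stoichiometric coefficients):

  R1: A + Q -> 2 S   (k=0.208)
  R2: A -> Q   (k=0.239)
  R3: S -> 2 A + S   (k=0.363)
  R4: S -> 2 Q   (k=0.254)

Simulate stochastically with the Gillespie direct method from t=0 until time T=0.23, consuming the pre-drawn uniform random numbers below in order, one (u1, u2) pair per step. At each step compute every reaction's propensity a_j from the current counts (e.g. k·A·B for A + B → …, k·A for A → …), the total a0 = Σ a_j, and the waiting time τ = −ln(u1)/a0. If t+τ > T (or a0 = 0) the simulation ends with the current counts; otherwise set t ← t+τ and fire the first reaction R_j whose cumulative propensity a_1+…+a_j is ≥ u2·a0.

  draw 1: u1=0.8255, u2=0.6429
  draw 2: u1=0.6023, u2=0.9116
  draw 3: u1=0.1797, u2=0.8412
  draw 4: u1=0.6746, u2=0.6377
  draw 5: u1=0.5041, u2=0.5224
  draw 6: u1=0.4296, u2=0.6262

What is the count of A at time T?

A at T = 5

t=0.000: A=3 Q=9 S=8
Draw 1: a1=5.616, a2=0.717, a3=2.904, a4=2.032, a0=11.269; τ=−ln(0.8255)/11.269=0.017 → t=0.017; u2·a0=0.6429·11.269=7.245; a1+a2=6.333 < 7.245 ≤ a1+…+a3=9.237 → R3 fires; A=5 Q=9 S=8
Draw 2: a1=9.360, a2=1.195, a3=2.904, a4=2.032, a0=15.491; τ=−ln(0.6023)/15.491=0.033 → t=0.050; u2·a0=0.9116·15.491=14.122; a1+…+a3=13.459 < 14.122 ≤ a1+…+a4=15.491 → R4 fires; A=5 Q=11 S=7
Draw 3: a1=11.440, a2=1.195, a3=2.541, a4=1.778, a0=16.954; τ=−ln(0.1797)/16.954=0.101 → t=0.151; u2·a0=0.8412·16.954=14.262; a1+a2=12.635 < 14.262 ≤ a1+…+a3=15.176 → R3 fires; A=7 Q=11 S=7
Draw 4: a1=16.016, a2=1.673, a3=2.541, a4=1.778, a0=22.008; τ=−ln(0.6746)/22.008=0.018 → t=0.169; u2·a0=0.6377·22.008=14.035 ≤ a1=16.016 → R1 fires; A=6 Q=10 S=9
Draw 5: a1=12.480, a2=1.434, a3=3.267, a4=2.286, a0=19.467; τ=−ln(0.5041)/19.467=0.035 → t=0.204; u2·a0=0.5224·19.467=10.170 ≤ a1=12.480 → R1 fires; A=5 Q=9 S=11
Draw 6: a1=9.360, a2=1.195, a3=3.993, a4=2.794, a0=17.342; τ=−ln(0.4296)/17.342=0.049 → t=0.253 > T=0.23: stop.
Read off A at T=0.23: 5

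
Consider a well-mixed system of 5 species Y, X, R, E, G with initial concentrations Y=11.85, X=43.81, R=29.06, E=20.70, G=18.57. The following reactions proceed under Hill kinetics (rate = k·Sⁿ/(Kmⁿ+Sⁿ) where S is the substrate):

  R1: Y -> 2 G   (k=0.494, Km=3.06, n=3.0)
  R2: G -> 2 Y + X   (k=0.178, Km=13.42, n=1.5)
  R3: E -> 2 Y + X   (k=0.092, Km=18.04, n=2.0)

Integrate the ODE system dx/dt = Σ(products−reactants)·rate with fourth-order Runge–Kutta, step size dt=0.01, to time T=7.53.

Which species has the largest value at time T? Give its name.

Dominant species at T: X

RK4 with dt=0.01: 753 steps to T=7.53. Trajectory (selected grid times):
t=0.00: Y=11.85 X=43.81 R=29.06 E=20.70 G=18.57
t=0.84: Y=11.72 X=43.95 R=29.06 E=20.66 G=19.29
t=1.67: Y=11.59 X=44.09 R=29.06 E=20.61 G=20.00
t=2.51: Y=11.46 X=44.23 R=29.06 E=20.57 G=20.72
t=3.35: Y=11.34 X=44.37 R=29.06 E=20.53 G=21.44
t=4.18: Y=11.23 X=44.51 R=29.06 E=20.48 G=22.14
t=5.02: Y=11.11 X=44.66 R=29.06 E=20.44 G=22.85
t=5.86: Y=11.00 X=44.80 R=29.06 E=20.40 G=23.56
t=6.69: Y=10.89 X=44.95 R=29.06 E=20.35 G=24.26
t=7.53: Y=10.79 X=45.10 R=29.06 E=20.31 G=24.96
At T=7.53: Y=10.79 X=45.10 R=29.06 E=20.31 G=24.96; the largest is X.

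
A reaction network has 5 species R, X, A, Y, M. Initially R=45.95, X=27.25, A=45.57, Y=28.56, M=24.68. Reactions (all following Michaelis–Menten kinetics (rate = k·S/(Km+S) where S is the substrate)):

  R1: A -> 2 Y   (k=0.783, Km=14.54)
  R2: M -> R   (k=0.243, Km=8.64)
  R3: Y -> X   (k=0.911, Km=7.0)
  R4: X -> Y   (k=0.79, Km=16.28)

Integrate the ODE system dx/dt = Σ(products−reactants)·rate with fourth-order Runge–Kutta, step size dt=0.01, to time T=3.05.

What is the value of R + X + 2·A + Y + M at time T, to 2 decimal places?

Value at T = 217.58

Check how each reaction changes W = R + X + 2·A + Y + M (weight of products minus weight of reactants):
R1: A -> 2 Y: (1·2) − (2·1) = 2 − 2 = 0
R2: M -> R: (1·1) − (1·1) = 1 − 1 = 0
R3: Y -> X: (1·1) − (1·1) = 1 − 1 = 0
R4: X -> Y: (1·1) − (1·1) = 1 − 1 = 0
Every reaction leaves W unchanged, so W is conserved and no simulation is needed: W(T) = W(0) = 45.95 + 27.25 + 2·45.57 + 28.56 + 24.68 = 217.58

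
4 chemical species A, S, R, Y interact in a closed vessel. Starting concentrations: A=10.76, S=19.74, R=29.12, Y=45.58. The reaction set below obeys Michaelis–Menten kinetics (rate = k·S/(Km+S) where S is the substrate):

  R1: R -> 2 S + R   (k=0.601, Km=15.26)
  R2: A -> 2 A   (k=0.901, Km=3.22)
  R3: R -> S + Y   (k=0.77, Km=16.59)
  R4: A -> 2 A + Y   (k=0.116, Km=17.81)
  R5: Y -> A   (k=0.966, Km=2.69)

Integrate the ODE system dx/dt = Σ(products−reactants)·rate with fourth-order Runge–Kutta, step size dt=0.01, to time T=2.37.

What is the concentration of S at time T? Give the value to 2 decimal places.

RK4 with dt=0.01: 237 steps to T=2.37. Trajectory (selected grid times):
t=0.00: A=10.76 S=19.74 R=29.12 Y=45.58
t=0.26: A=11.19 S=20.07 R=28.99 Y=45.48
t=0.53: A=11.64 S=20.42 R=28.86 Y=45.38
t=0.79: A=12.07 S=20.75 R=28.73 Y=45.28
t=1.05: A=12.51 S=21.08 R=28.61 Y=45.18
t=1.32: A=12.96 S=21.42 R=28.48 Y=45.08
t=1.58: A=13.40 S=21.75 R=28.35 Y=44.98
t=1.84: A=13.84 S=22.08 R=28.22 Y=44.89
t=2.11: A=14.30 S=22.42 R=28.09 Y=44.79
t=2.37: A=14.74 S=22.75 R=27.97 Y=44.69
Read off S at T=2.37: 22.75

S at T = 22.75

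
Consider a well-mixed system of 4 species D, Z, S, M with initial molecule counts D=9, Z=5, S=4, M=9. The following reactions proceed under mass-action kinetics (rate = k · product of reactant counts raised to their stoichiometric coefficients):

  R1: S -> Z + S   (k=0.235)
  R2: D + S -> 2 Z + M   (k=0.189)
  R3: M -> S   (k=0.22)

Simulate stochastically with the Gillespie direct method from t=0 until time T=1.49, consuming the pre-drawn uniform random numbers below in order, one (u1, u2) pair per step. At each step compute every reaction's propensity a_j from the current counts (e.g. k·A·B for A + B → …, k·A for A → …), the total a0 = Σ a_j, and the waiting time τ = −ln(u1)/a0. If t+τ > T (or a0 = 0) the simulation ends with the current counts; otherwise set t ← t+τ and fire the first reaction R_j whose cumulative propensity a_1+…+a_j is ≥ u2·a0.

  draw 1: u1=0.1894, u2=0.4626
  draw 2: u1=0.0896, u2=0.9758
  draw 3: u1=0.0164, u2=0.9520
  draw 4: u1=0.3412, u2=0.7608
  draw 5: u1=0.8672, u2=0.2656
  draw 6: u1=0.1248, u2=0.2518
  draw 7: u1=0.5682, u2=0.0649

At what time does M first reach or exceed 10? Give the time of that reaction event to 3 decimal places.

t=0.000: D=9 Z=5 S=4 M=9
Draw 1: a1=0.940, a2=6.804, a3=1.980, a0=9.724; τ=−ln(0.1894)/9.724=0.171 → t=0.171; u2·a0=0.4626·9.724=4.498; a1=0.940 < 4.498 ≤ a1+a2=7.744 → R2 fires; D=8 Z=7 S=3 M=10
Draw 2: a1=0.705, a2=4.536, a3=2.200, a0=7.441; τ=−ln(0.0896)/7.441=0.324 → t=0.495; u2·a0=0.9758·7.441=7.261; a1+a2=5.241 < 7.261 ≤ a1+…+a3=7.441 → R3 fires; D=8 Z=7 S=4 M=9
Draw 3: a1=0.940, a2=6.048, a3=1.980, a0=8.968; τ=−ln(0.0164)/8.968=0.458 → t=0.954; u2·a0=0.9520·8.968=8.538; a1+a2=6.988 < 8.538 ≤ a1+…+a3=8.968 → R3 fires; D=8 Z=7 S=5 M=8
Draw 4: a1=1.175, a2=7.560, a3=1.760, a0=10.495; τ=−ln(0.3412)/10.495=0.102 → t=1.056; u2·a0=0.7608·10.495=7.985; a1=1.175 < 7.985 ≤ a1+a2=8.735 → R2 fires; D=7 Z=9 S=4 M=9
Draw 5: a1=0.940, a2=5.292, a3=1.980, a0=8.212; τ=−ln(0.8672)/8.212=0.017 → t=1.073; u2·a0=0.2656·8.212=2.181; a1=0.940 < 2.181 ≤ a1+a2=6.232 → R2 fires; D=6 Z=11 S=3 M=10
Draw 6: a1=0.705, a2=3.402, a3=2.200, a0=6.307; τ=−ln(0.1248)/6.307=0.330 → t=1.403; u2·a0=0.2518·6.307=1.588; a1=0.705 < 1.588 ≤ a1+a2=4.107 → R2 fires; D=5 Z=13 S=2 M=11
Draw 7: a1=0.470, a2=1.890, a3=2.420, a0=4.780; τ=−ln(0.5682)/4.780=0.118 → t=1.522 > T=1.49: stop.
M first becomes ≥ 10 when it reaches 10 at the event at t=0.171.

Threshold first reached at t = 0.171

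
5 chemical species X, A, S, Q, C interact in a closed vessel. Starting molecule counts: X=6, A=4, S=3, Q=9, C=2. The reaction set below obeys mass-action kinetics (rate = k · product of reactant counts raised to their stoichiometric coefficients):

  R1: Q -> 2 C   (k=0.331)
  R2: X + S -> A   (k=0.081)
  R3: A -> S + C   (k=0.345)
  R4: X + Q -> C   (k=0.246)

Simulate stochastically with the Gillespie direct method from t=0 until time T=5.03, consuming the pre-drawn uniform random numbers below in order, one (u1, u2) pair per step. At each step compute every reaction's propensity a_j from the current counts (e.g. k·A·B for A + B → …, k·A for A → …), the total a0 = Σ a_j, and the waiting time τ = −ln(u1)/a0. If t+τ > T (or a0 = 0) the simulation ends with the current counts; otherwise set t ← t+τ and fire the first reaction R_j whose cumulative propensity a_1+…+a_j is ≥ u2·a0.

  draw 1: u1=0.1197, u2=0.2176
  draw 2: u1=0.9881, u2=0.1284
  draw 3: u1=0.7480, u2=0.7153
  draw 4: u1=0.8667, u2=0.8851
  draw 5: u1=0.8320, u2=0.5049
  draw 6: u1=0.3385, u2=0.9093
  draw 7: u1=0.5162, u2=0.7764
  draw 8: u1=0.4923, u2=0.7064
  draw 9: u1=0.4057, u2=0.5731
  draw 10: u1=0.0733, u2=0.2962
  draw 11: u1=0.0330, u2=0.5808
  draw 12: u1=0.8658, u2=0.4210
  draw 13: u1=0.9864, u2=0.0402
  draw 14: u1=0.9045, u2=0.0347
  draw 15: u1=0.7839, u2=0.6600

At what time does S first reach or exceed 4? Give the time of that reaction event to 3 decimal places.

Threshold first reached at t = 1.139

t=0.000: X=6 A=4 S=3 Q=9 C=2
Draw 1: a1=2.979, a2=1.458, a3=1.380, a4=13.284, a0=19.101; τ=−ln(0.1197)/19.101=0.111 → t=0.111; u2·a0=0.2176·19.101=4.156; a1=2.979 < 4.156 ≤ a1+a2=4.437 → R2 fires; X=5 A=5 S=2 Q=9 C=2
Draw 2: a1=2.979, a2=0.810, a3=1.725, a4=11.070, a0=16.584; τ=−ln(0.9881)/16.584=0.001 → t=0.112; u2·a0=0.1284·16.584=2.129 ≤ a1=2.979 → R1 fires; X=5 A=5 S=2 Q=8 C=4
Draw 3: a1=2.648, a2=0.810, a3=1.725, a4=9.840, a0=15.023; τ=−ln(0.7480)/15.023=0.019 → t=0.131; u2·a0=0.7153·15.023=10.746; a1+…+a3=5.183 < 10.746 ≤ a1+…+a4=15.023 → R4 fires; X=4 A=5 S=2 Q=7 C=5
Draw 4: a1=2.317, a2=0.648, a3=1.725, a4=6.888, a0=11.578; τ=−ln(0.8667)/11.578=0.012 → t=0.144; u2·a0=0.8851·11.578=10.248; a1+…+a3=4.690 < 10.248 ≤ a1+…+a4=11.578 → R4 fires; X=3 A=5 S=2 Q=6 C=6
Draw 5: a1=1.986, a2=0.486, a3=1.725, a4=4.428, a0=8.625; τ=−ln(0.8320)/8.625=0.021 → t=0.165; u2·a0=0.5049·8.625=4.355; a1+…+a3=4.197 < 4.355 ≤ a1+…+a4=8.625 → R4 fires; X=2 A=5 S=2 Q=5 C=7
Draw 6: a1=1.655, a2=0.324, a3=1.725, a4=2.460, a0=6.164; τ=−ln(0.3385)/6.164=0.176 → t=0.341; u2·a0=0.9093·6.164=5.605; a1+…+a3=3.704 < 5.605 ≤ a1+…+a4=6.164 → R4 fires; X=1 A=5 S=2 Q=4 C=8
Draw 7: a1=1.324, a2=0.162, a3=1.725, a4=0.984, a0=4.195; τ=−ln(0.5162)/4.195=0.158 → t=0.498; u2·a0=0.7764·4.195=3.257; a1+…+a3=3.211 < 3.257 ≤ a1+…+a4=4.195 → R4 fires; X=0 A=5 S=2 Q=3 C=9
Draw 8: a1=0.993, a2=0.000, a3=1.725, a4=0.000, a0=2.718; τ=−ln(0.4923)/2.718=0.261 → t=0.759; u2·a0=0.7064·2.718=1.920; a1+a2=0.993 < 1.920 ≤ a1+…+a3=2.718 → R3 fires; X=0 A=4 S=3 Q=3 C=10
Draw 9: a1=0.993, a2=0.000, a3=1.380, a4=0.000, a0=2.373; τ=−ln(0.4057)/2.373=0.380 → t=1.139; u2·a0=0.5731·2.373=1.360; a1+a2=0.993 < 1.360 ≤ a1+…+a3=2.373 → R3 fires; X=0 A=3 S=4 Q=3 C=11
Draw 10: a1=0.993, a2=0.000, a3=1.035, a4=0.000, a0=2.028; τ=−ln(0.0733)/2.028=1.289 → t=2.428; u2·a0=0.2962·2.028=0.601 ≤ a1=0.993 → R1 fires; X=0 A=3 S=4 Q=2 C=13
Draw 11: a1=0.662, a2=0.000, a3=1.035, a4=0.000, a0=1.697; τ=−ln(0.0330)/1.697=2.010 → t=4.438; u2·a0=0.5808·1.697=0.986; a1+a2=0.662 < 0.986 ≤ a1+…+a3=1.697 → R3 fires; X=0 A=2 S=5 Q=2 C=14
Draw 12: a1=0.662, a2=0.000, a3=0.690, a4=0.000, a0=1.352; τ=−ln(0.8658)/1.352=0.107 → t=4.544; u2·a0=0.4210·1.352=0.569 ≤ a1=0.662 → R1 fires; X=0 A=2 S=5 Q=1 C=16
Draw 13: a1=0.331, a2=0.000, a3=0.690, a4=0.000, a0=1.021; τ=−ln(0.9864)/1.021=0.013 → t=4.558; u2·a0=0.0402·1.021=0.041 ≤ a1=0.331 → R1 fires; X=0 A=2 S=5 Q=0 C=18
Draw 14: a1=0.000, a2=0.000, a3=0.690, a4=0.000, a0=0.690; τ=−ln(0.9045)/0.690=0.145 → t=4.703; u2·a0=0.0347·0.690=0.024; a1+a2=0.000 < 0.024 ≤ a1+…+a3=0.690 → R3 fires; X=0 A=1 S=6 Q=0 C=19
Draw 15: a1=0.000, a2=0.000, a3=0.345, a4=0.000, a0=0.345; τ=−ln(0.7839)/0.345=0.706 → t=5.409 > T=5.03: stop.
S first becomes ≥ 4 when it reaches 4 at the event at t=1.139.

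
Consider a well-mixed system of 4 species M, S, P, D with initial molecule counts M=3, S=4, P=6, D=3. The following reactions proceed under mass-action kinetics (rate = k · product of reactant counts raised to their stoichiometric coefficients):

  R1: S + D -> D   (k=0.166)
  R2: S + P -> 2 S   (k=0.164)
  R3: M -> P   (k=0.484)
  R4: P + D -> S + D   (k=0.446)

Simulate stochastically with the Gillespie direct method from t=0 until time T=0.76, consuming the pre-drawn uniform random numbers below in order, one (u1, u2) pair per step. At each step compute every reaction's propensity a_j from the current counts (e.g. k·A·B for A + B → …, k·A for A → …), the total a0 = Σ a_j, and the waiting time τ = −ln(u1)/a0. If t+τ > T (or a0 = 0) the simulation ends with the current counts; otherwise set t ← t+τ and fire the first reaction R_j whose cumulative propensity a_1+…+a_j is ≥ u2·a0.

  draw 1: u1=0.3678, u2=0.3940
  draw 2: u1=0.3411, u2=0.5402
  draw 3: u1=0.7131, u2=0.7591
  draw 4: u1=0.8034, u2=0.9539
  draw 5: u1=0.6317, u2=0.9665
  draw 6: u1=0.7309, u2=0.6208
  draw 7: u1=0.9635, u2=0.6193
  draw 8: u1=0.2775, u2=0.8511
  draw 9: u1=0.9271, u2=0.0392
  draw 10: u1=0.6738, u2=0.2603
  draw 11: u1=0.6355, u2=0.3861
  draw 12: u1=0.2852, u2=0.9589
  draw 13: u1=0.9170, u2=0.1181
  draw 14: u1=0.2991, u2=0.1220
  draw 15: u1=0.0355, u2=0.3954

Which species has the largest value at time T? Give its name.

t=0.000: M=3 S=4 P=6 D=3
Draw 1: a1=1.992, a2=3.936, a3=1.452, a4=8.028, a0=15.408; τ=−ln(0.3678)/15.408=0.065 → t=0.065; u2·a0=0.3940·15.408=6.071; a1+a2=5.928 < 6.071 ≤ a1+…+a3=7.380 → R3 fires; M=2 S=4 P=7 D=3
Draw 2: a1=1.992, a2=4.592, a3=0.968, a4=9.366, a0=16.918; τ=−ln(0.3411)/16.918=0.064 → t=0.128; u2·a0=0.5402·16.918=9.139; a1+…+a3=7.552 < 9.139 ≤ a1+…+a4=16.918 → R4 fires; M=2 S=5 P=6 D=3
Draw 3: a1=2.490, a2=4.920, a3=0.968, a4=8.028, a0=16.406; τ=−ln(0.7131)/16.406=0.021 → t=0.149; u2·a0=0.7591·16.406=12.454; a1+…+a3=8.378 < 12.454 ≤ a1+…+a4=16.406 → R4 fires; M=2 S=6 P=5 D=3
Draw 4: a1=2.988, a2=4.920, a3=0.968, a4=6.690, a0=15.566; τ=−ln(0.8034)/15.566=0.014 → t=0.163; u2·a0=0.9539·15.566=14.848; a1+…+a3=8.876 < 14.848 ≤ a1+…+a4=15.566 → R4 fires; M=2 S=7 P=4 D=3
Draw 5: a1=3.486, a2=4.592, a3=0.968, a4=5.352, a0=14.398; τ=−ln(0.6317)/14.398=0.032 → t=0.195; u2·a0=0.9665·14.398=13.916; a1+…+a3=9.046 < 13.916 ≤ a1+…+a4=14.398 → R4 fires; M=2 S=8 P=3 D=3
Draw 6: a1=3.984, a2=3.936, a3=0.968, a4=4.014, a0=12.902; τ=−ln(0.7309)/12.902=0.024 → t=0.219; u2·a0=0.6208·12.902=8.010; a1+a2=7.920 < 8.010 ≤ a1+…+a3=8.888 → R3 fires; M=1 S=8 P=4 D=3
Draw 7: a1=3.984, a2=5.248, a3=0.484, a4=5.352, a0=15.068; τ=−ln(0.9635)/15.068=0.002 → t=0.222; u2·a0=0.6193·15.068=9.332; a1+a2=9.232 < 9.332 ≤ a1+…+a3=9.716 → R3 fires; M=0 S=8 P=5 D=3
Draw 8: a1=3.984, a2=6.560, a3=0.000, a4=6.690, a0=17.234; τ=−ln(0.2775)/17.234=0.074 → t=0.296; u2·a0=0.8511·17.234=14.668; a1+…+a3=10.544 < 14.668 ≤ a1+…+a4=17.234 → R4 fires; M=0 S=9 P=4 D=3
Draw 9: a1=4.482, a2=5.904, a3=0.000, a4=5.352, a0=15.738; τ=−ln(0.9271)/15.738=0.005 → t=0.301; u2·a0=0.0392·15.738=0.617 ≤ a1=4.482 → R1 fires; M=0 S=8 P=4 D=3
Draw 10: a1=3.984, a2=5.248, a3=0.000, a4=5.352, a0=14.584; τ=−ln(0.6738)/14.584=0.027 → t=0.328; u2·a0=0.2603·14.584=3.796 ≤ a1=3.984 → R1 fires; M=0 S=7 P=4 D=3
Draw 11: a1=3.486, a2=4.592, a3=0.000, a4=5.352, a0=13.430; τ=−ln(0.6355)/13.430=0.034 → t=0.362; u2·a0=0.3861·13.430=5.185; a1=3.486 < 5.185 ≤ a1+a2=8.078 → R2 fires; M=0 S=8 P=3 D=3
Draw 12: a1=3.984, a2=3.936, a3=0.000, a4=4.014, a0=11.934; τ=−ln(0.2852)/11.934=0.105 → t=0.467; u2·a0=0.9589·11.934=11.444; a1+…+a3=7.920 < 11.444 ≤ a1+…+a4=11.934 → R4 fires; M=0 S=9 P=2 D=3
Draw 13: a1=4.482, a2=2.952, a3=0.000, a4=2.676, a0=10.110; τ=−ln(0.9170)/10.110=0.009 → t=0.476; u2·a0=0.1181·10.110=1.194 ≤ a1=4.482 → R1 fires; M=0 S=8 P=2 D=3
Draw 14: a1=3.984, a2=2.624, a3=0.000, a4=2.676, a0=9.284; τ=−ln(0.2991)/9.284=0.130 → t=0.606; u2·a0=0.1220·9.284=1.133 ≤ a1=3.984 → R1 fires; M=0 S=7 P=2 D=3
Draw 15: a1=3.486, a2=2.296, a3=0.000, a4=2.676, a0=8.458; τ=−ln(0.0355)/8.458=0.395 → t=1.000 > T=0.76: stop.
At T=0.76: M=0 S=7 P=2 D=3; the largest is S.

Dominant species at T: S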